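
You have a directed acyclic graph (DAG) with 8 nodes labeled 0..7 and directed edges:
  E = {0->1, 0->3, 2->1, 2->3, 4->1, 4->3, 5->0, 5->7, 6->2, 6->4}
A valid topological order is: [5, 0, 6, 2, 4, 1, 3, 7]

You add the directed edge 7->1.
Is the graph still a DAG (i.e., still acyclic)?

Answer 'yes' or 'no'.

Given toposort: [5, 0, 6, 2, 4, 1, 3, 7]
Position of 7: index 7; position of 1: index 5
New edge 7->1: backward (u after v in old order)
Backward edge: old toposort is now invalid. Check if this creates a cycle.
Does 1 already reach 7? Reachable from 1: [1]. NO -> still a DAG (reorder needed).
Still a DAG? yes

Answer: yes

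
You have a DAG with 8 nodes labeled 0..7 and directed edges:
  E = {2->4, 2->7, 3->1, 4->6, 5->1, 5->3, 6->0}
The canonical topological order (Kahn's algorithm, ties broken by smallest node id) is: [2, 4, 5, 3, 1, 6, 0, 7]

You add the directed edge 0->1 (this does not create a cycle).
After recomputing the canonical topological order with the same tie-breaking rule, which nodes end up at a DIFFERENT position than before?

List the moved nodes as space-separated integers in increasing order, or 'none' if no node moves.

Old toposort: [2, 4, 5, 3, 1, 6, 0, 7]
Added edge 0->1
Recompute Kahn (smallest-id tiebreak):
  initial in-degrees: [1, 3, 0, 1, 1, 0, 1, 1]
  ready (indeg=0): [2, 5]
  pop 2: indeg[4]->0; indeg[7]->0 | ready=[4, 5, 7] | order so far=[2]
  pop 4: indeg[6]->0 | ready=[5, 6, 7] | order so far=[2, 4]
  pop 5: indeg[1]->2; indeg[3]->0 | ready=[3, 6, 7] | order so far=[2, 4, 5]
  pop 3: indeg[1]->1 | ready=[6, 7] | order so far=[2, 4, 5, 3]
  pop 6: indeg[0]->0 | ready=[0, 7] | order so far=[2, 4, 5, 3, 6]
  pop 0: indeg[1]->0 | ready=[1, 7] | order so far=[2, 4, 5, 3, 6, 0]
  pop 1: no out-edges | ready=[7] | order so far=[2, 4, 5, 3, 6, 0, 1]
  pop 7: no out-edges | ready=[] | order so far=[2, 4, 5, 3, 6, 0, 1, 7]
New canonical toposort: [2, 4, 5, 3, 6, 0, 1, 7]
Compare positions:
  Node 0: index 6 -> 5 (moved)
  Node 1: index 4 -> 6 (moved)
  Node 2: index 0 -> 0 (same)
  Node 3: index 3 -> 3 (same)
  Node 4: index 1 -> 1 (same)
  Node 5: index 2 -> 2 (same)
  Node 6: index 5 -> 4 (moved)
  Node 7: index 7 -> 7 (same)
Nodes that changed position: 0 1 6

Answer: 0 1 6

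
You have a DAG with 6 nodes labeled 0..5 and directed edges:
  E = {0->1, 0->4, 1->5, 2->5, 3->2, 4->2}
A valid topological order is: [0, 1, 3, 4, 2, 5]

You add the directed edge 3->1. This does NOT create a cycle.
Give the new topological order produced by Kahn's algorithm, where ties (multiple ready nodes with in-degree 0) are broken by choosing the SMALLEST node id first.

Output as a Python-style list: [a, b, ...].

Answer: [0, 3, 1, 4, 2, 5]

Derivation:
Old toposort: [0, 1, 3, 4, 2, 5]
Added edge: 3->1
Position of 3 (2) > position of 1 (1). Must reorder: 3 must now come before 1.
Run Kahn's algorithm (break ties by smallest node id):
  initial in-degrees: [0, 2, 2, 0, 1, 2]
  ready (indeg=0): [0, 3]
  pop 0: indeg[1]->1; indeg[4]->0 | ready=[3, 4] | order so far=[0]
  pop 3: indeg[1]->0; indeg[2]->1 | ready=[1, 4] | order so far=[0, 3]
  pop 1: indeg[5]->1 | ready=[4] | order so far=[0, 3, 1]
  pop 4: indeg[2]->0 | ready=[2] | order so far=[0, 3, 1, 4]
  pop 2: indeg[5]->0 | ready=[5] | order so far=[0, 3, 1, 4, 2]
  pop 5: no out-edges | ready=[] | order so far=[0, 3, 1, 4, 2, 5]
  Result: [0, 3, 1, 4, 2, 5]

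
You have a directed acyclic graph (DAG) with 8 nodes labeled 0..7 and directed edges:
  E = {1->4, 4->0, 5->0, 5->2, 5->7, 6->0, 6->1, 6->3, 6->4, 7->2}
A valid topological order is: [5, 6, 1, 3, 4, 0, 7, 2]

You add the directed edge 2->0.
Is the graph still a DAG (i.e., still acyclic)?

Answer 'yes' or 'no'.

Answer: yes

Derivation:
Given toposort: [5, 6, 1, 3, 4, 0, 7, 2]
Position of 2: index 7; position of 0: index 5
New edge 2->0: backward (u after v in old order)
Backward edge: old toposort is now invalid. Check if this creates a cycle.
Does 0 already reach 2? Reachable from 0: [0]. NO -> still a DAG (reorder needed).
Still a DAG? yes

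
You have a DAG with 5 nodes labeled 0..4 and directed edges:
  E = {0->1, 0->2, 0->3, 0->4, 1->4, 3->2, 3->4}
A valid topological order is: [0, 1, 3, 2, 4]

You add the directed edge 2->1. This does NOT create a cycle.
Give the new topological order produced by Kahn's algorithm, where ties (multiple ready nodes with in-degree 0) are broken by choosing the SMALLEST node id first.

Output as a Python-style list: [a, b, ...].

Old toposort: [0, 1, 3, 2, 4]
Added edge: 2->1
Position of 2 (3) > position of 1 (1). Must reorder: 2 must now come before 1.
Run Kahn's algorithm (break ties by smallest node id):
  initial in-degrees: [0, 2, 2, 1, 3]
  ready (indeg=0): [0]
  pop 0: indeg[1]->1; indeg[2]->1; indeg[3]->0; indeg[4]->2 | ready=[3] | order so far=[0]
  pop 3: indeg[2]->0; indeg[4]->1 | ready=[2] | order so far=[0, 3]
  pop 2: indeg[1]->0 | ready=[1] | order so far=[0, 3, 2]
  pop 1: indeg[4]->0 | ready=[4] | order so far=[0, 3, 2, 1]
  pop 4: no out-edges | ready=[] | order so far=[0, 3, 2, 1, 4]
  Result: [0, 3, 2, 1, 4]

Answer: [0, 3, 2, 1, 4]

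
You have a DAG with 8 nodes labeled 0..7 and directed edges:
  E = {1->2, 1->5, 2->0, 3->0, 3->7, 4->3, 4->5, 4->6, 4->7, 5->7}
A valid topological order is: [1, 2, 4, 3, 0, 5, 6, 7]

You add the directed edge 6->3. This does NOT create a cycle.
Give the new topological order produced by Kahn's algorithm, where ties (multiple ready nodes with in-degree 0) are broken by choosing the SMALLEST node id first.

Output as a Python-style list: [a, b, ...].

Old toposort: [1, 2, 4, 3, 0, 5, 6, 7]
Added edge: 6->3
Position of 6 (6) > position of 3 (3). Must reorder: 6 must now come before 3.
Run Kahn's algorithm (break ties by smallest node id):
  initial in-degrees: [2, 0, 1, 2, 0, 2, 1, 3]
  ready (indeg=0): [1, 4]
  pop 1: indeg[2]->0; indeg[5]->1 | ready=[2, 4] | order so far=[1]
  pop 2: indeg[0]->1 | ready=[4] | order so far=[1, 2]
  pop 4: indeg[3]->1; indeg[5]->0; indeg[6]->0; indeg[7]->2 | ready=[5, 6] | order so far=[1, 2, 4]
  pop 5: indeg[7]->1 | ready=[6] | order so far=[1, 2, 4, 5]
  pop 6: indeg[3]->0 | ready=[3] | order so far=[1, 2, 4, 5, 6]
  pop 3: indeg[0]->0; indeg[7]->0 | ready=[0, 7] | order so far=[1, 2, 4, 5, 6, 3]
  pop 0: no out-edges | ready=[7] | order so far=[1, 2, 4, 5, 6, 3, 0]
  pop 7: no out-edges | ready=[] | order so far=[1, 2, 4, 5, 6, 3, 0, 7]
  Result: [1, 2, 4, 5, 6, 3, 0, 7]

Answer: [1, 2, 4, 5, 6, 3, 0, 7]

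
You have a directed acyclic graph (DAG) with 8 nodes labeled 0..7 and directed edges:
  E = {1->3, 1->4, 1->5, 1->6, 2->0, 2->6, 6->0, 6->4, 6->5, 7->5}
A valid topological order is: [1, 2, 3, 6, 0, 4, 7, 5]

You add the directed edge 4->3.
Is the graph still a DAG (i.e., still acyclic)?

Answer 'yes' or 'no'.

Given toposort: [1, 2, 3, 6, 0, 4, 7, 5]
Position of 4: index 5; position of 3: index 2
New edge 4->3: backward (u after v in old order)
Backward edge: old toposort is now invalid. Check if this creates a cycle.
Does 3 already reach 4? Reachable from 3: [3]. NO -> still a DAG (reorder needed).
Still a DAG? yes

Answer: yes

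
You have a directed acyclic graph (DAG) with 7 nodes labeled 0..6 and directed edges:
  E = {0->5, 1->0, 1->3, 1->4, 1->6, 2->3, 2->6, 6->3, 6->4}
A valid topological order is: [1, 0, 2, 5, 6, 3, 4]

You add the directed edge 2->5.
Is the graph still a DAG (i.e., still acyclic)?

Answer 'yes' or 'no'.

Given toposort: [1, 0, 2, 5, 6, 3, 4]
Position of 2: index 2; position of 5: index 3
New edge 2->5: forward
Forward edge: respects the existing order. Still a DAG, same toposort still valid.
Still a DAG? yes

Answer: yes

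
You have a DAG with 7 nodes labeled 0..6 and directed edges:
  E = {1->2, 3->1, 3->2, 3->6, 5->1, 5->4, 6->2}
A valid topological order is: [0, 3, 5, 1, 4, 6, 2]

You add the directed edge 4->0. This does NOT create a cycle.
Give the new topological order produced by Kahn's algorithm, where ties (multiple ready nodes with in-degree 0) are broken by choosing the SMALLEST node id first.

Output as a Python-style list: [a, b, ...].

Old toposort: [0, 3, 5, 1, 4, 6, 2]
Added edge: 4->0
Position of 4 (4) > position of 0 (0). Must reorder: 4 must now come before 0.
Run Kahn's algorithm (break ties by smallest node id):
  initial in-degrees: [1, 2, 3, 0, 1, 0, 1]
  ready (indeg=0): [3, 5]
  pop 3: indeg[1]->1; indeg[2]->2; indeg[6]->0 | ready=[5, 6] | order so far=[3]
  pop 5: indeg[1]->0; indeg[4]->0 | ready=[1, 4, 6] | order so far=[3, 5]
  pop 1: indeg[2]->1 | ready=[4, 6] | order so far=[3, 5, 1]
  pop 4: indeg[0]->0 | ready=[0, 6] | order so far=[3, 5, 1, 4]
  pop 0: no out-edges | ready=[6] | order so far=[3, 5, 1, 4, 0]
  pop 6: indeg[2]->0 | ready=[2] | order so far=[3, 5, 1, 4, 0, 6]
  pop 2: no out-edges | ready=[] | order so far=[3, 5, 1, 4, 0, 6, 2]
  Result: [3, 5, 1, 4, 0, 6, 2]

Answer: [3, 5, 1, 4, 0, 6, 2]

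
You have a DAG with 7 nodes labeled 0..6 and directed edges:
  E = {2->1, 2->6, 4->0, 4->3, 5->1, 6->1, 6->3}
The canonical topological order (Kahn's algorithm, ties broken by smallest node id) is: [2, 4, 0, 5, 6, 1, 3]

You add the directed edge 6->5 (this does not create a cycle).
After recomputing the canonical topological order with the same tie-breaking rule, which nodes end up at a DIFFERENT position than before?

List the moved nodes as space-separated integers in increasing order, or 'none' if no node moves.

Old toposort: [2, 4, 0, 5, 6, 1, 3]
Added edge 6->5
Recompute Kahn (smallest-id tiebreak):
  initial in-degrees: [1, 3, 0, 2, 0, 1, 1]
  ready (indeg=0): [2, 4]
  pop 2: indeg[1]->2; indeg[6]->0 | ready=[4, 6] | order so far=[2]
  pop 4: indeg[0]->0; indeg[3]->1 | ready=[0, 6] | order so far=[2, 4]
  pop 0: no out-edges | ready=[6] | order so far=[2, 4, 0]
  pop 6: indeg[1]->1; indeg[3]->0; indeg[5]->0 | ready=[3, 5] | order so far=[2, 4, 0, 6]
  pop 3: no out-edges | ready=[5] | order so far=[2, 4, 0, 6, 3]
  pop 5: indeg[1]->0 | ready=[1] | order so far=[2, 4, 0, 6, 3, 5]
  pop 1: no out-edges | ready=[] | order so far=[2, 4, 0, 6, 3, 5, 1]
New canonical toposort: [2, 4, 0, 6, 3, 5, 1]
Compare positions:
  Node 0: index 2 -> 2 (same)
  Node 1: index 5 -> 6 (moved)
  Node 2: index 0 -> 0 (same)
  Node 3: index 6 -> 4 (moved)
  Node 4: index 1 -> 1 (same)
  Node 5: index 3 -> 5 (moved)
  Node 6: index 4 -> 3 (moved)
Nodes that changed position: 1 3 5 6

Answer: 1 3 5 6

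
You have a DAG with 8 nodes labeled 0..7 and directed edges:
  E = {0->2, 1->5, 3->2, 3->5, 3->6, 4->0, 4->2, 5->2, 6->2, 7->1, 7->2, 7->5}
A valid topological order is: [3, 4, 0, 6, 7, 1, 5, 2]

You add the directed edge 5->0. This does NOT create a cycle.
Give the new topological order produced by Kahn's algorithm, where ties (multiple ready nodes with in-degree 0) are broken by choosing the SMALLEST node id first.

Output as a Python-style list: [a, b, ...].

Answer: [3, 4, 6, 7, 1, 5, 0, 2]

Derivation:
Old toposort: [3, 4, 0, 6, 7, 1, 5, 2]
Added edge: 5->0
Position of 5 (6) > position of 0 (2). Must reorder: 5 must now come before 0.
Run Kahn's algorithm (break ties by smallest node id):
  initial in-degrees: [2, 1, 6, 0, 0, 3, 1, 0]
  ready (indeg=0): [3, 4, 7]
  pop 3: indeg[2]->5; indeg[5]->2; indeg[6]->0 | ready=[4, 6, 7] | order so far=[3]
  pop 4: indeg[0]->1; indeg[2]->4 | ready=[6, 7] | order so far=[3, 4]
  pop 6: indeg[2]->3 | ready=[7] | order so far=[3, 4, 6]
  pop 7: indeg[1]->0; indeg[2]->2; indeg[5]->1 | ready=[1] | order so far=[3, 4, 6, 7]
  pop 1: indeg[5]->0 | ready=[5] | order so far=[3, 4, 6, 7, 1]
  pop 5: indeg[0]->0; indeg[2]->1 | ready=[0] | order so far=[3, 4, 6, 7, 1, 5]
  pop 0: indeg[2]->0 | ready=[2] | order so far=[3, 4, 6, 7, 1, 5, 0]
  pop 2: no out-edges | ready=[] | order so far=[3, 4, 6, 7, 1, 5, 0, 2]
  Result: [3, 4, 6, 7, 1, 5, 0, 2]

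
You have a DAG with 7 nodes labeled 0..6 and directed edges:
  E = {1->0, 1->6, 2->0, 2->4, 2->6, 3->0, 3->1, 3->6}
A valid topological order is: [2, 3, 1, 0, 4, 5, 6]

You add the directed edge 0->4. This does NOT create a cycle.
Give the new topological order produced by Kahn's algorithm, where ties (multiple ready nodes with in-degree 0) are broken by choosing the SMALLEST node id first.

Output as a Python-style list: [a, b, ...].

Old toposort: [2, 3, 1, 0, 4, 5, 6]
Added edge: 0->4
Position of 0 (3) < position of 4 (4). Old order still valid.
Run Kahn's algorithm (break ties by smallest node id):
  initial in-degrees: [3, 1, 0, 0, 2, 0, 3]
  ready (indeg=0): [2, 3, 5]
  pop 2: indeg[0]->2; indeg[4]->1; indeg[6]->2 | ready=[3, 5] | order so far=[2]
  pop 3: indeg[0]->1; indeg[1]->0; indeg[6]->1 | ready=[1, 5] | order so far=[2, 3]
  pop 1: indeg[0]->0; indeg[6]->0 | ready=[0, 5, 6] | order so far=[2, 3, 1]
  pop 0: indeg[4]->0 | ready=[4, 5, 6] | order so far=[2, 3, 1, 0]
  pop 4: no out-edges | ready=[5, 6] | order so far=[2, 3, 1, 0, 4]
  pop 5: no out-edges | ready=[6] | order so far=[2, 3, 1, 0, 4, 5]
  pop 6: no out-edges | ready=[] | order so far=[2, 3, 1, 0, 4, 5, 6]
  Result: [2, 3, 1, 0, 4, 5, 6]

Answer: [2, 3, 1, 0, 4, 5, 6]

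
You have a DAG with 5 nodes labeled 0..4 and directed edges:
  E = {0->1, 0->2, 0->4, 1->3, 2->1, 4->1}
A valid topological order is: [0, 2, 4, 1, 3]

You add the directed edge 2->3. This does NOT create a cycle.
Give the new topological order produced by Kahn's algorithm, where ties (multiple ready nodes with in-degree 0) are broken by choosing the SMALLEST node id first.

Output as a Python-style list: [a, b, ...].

Old toposort: [0, 2, 4, 1, 3]
Added edge: 2->3
Position of 2 (1) < position of 3 (4). Old order still valid.
Run Kahn's algorithm (break ties by smallest node id):
  initial in-degrees: [0, 3, 1, 2, 1]
  ready (indeg=0): [0]
  pop 0: indeg[1]->2; indeg[2]->0; indeg[4]->0 | ready=[2, 4] | order so far=[0]
  pop 2: indeg[1]->1; indeg[3]->1 | ready=[4] | order so far=[0, 2]
  pop 4: indeg[1]->0 | ready=[1] | order so far=[0, 2, 4]
  pop 1: indeg[3]->0 | ready=[3] | order so far=[0, 2, 4, 1]
  pop 3: no out-edges | ready=[] | order so far=[0, 2, 4, 1, 3]
  Result: [0, 2, 4, 1, 3]

Answer: [0, 2, 4, 1, 3]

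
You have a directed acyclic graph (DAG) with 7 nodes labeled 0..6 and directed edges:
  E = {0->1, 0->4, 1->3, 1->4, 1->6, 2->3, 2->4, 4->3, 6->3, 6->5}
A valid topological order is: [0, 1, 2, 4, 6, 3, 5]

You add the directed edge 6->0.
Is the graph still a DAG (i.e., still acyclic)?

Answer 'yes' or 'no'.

Answer: no

Derivation:
Given toposort: [0, 1, 2, 4, 6, 3, 5]
Position of 6: index 4; position of 0: index 0
New edge 6->0: backward (u after v in old order)
Backward edge: old toposort is now invalid. Check if this creates a cycle.
Does 0 already reach 6? Reachable from 0: [0, 1, 3, 4, 5, 6]. YES -> cycle!
Still a DAG? no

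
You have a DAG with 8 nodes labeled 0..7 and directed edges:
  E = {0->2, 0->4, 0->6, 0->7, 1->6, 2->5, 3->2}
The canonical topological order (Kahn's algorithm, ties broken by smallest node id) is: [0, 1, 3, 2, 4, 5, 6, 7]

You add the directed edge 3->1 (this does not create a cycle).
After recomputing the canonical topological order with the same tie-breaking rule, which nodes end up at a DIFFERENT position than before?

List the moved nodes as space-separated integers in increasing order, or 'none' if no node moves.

Answer: 1 3

Derivation:
Old toposort: [0, 1, 3, 2, 4, 5, 6, 7]
Added edge 3->1
Recompute Kahn (smallest-id tiebreak):
  initial in-degrees: [0, 1, 2, 0, 1, 1, 2, 1]
  ready (indeg=0): [0, 3]
  pop 0: indeg[2]->1; indeg[4]->0; indeg[6]->1; indeg[7]->0 | ready=[3, 4, 7] | order so far=[0]
  pop 3: indeg[1]->0; indeg[2]->0 | ready=[1, 2, 4, 7] | order so far=[0, 3]
  pop 1: indeg[6]->0 | ready=[2, 4, 6, 7] | order so far=[0, 3, 1]
  pop 2: indeg[5]->0 | ready=[4, 5, 6, 7] | order so far=[0, 3, 1, 2]
  pop 4: no out-edges | ready=[5, 6, 7] | order so far=[0, 3, 1, 2, 4]
  pop 5: no out-edges | ready=[6, 7] | order so far=[0, 3, 1, 2, 4, 5]
  pop 6: no out-edges | ready=[7] | order so far=[0, 3, 1, 2, 4, 5, 6]
  pop 7: no out-edges | ready=[] | order so far=[0, 3, 1, 2, 4, 5, 6, 7]
New canonical toposort: [0, 3, 1, 2, 4, 5, 6, 7]
Compare positions:
  Node 0: index 0 -> 0 (same)
  Node 1: index 1 -> 2 (moved)
  Node 2: index 3 -> 3 (same)
  Node 3: index 2 -> 1 (moved)
  Node 4: index 4 -> 4 (same)
  Node 5: index 5 -> 5 (same)
  Node 6: index 6 -> 6 (same)
  Node 7: index 7 -> 7 (same)
Nodes that changed position: 1 3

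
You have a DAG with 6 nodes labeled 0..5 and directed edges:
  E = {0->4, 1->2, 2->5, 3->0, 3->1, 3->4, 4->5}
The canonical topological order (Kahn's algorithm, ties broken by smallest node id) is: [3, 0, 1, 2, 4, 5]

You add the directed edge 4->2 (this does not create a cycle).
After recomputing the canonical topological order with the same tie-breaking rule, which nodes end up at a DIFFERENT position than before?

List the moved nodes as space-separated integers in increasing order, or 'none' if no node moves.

Answer: 2 4

Derivation:
Old toposort: [3, 0, 1, 2, 4, 5]
Added edge 4->2
Recompute Kahn (smallest-id tiebreak):
  initial in-degrees: [1, 1, 2, 0, 2, 2]
  ready (indeg=0): [3]
  pop 3: indeg[0]->0; indeg[1]->0; indeg[4]->1 | ready=[0, 1] | order so far=[3]
  pop 0: indeg[4]->0 | ready=[1, 4] | order so far=[3, 0]
  pop 1: indeg[2]->1 | ready=[4] | order so far=[3, 0, 1]
  pop 4: indeg[2]->0; indeg[5]->1 | ready=[2] | order so far=[3, 0, 1, 4]
  pop 2: indeg[5]->0 | ready=[5] | order so far=[3, 0, 1, 4, 2]
  pop 5: no out-edges | ready=[] | order so far=[3, 0, 1, 4, 2, 5]
New canonical toposort: [3, 0, 1, 4, 2, 5]
Compare positions:
  Node 0: index 1 -> 1 (same)
  Node 1: index 2 -> 2 (same)
  Node 2: index 3 -> 4 (moved)
  Node 3: index 0 -> 0 (same)
  Node 4: index 4 -> 3 (moved)
  Node 5: index 5 -> 5 (same)
Nodes that changed position: 2 4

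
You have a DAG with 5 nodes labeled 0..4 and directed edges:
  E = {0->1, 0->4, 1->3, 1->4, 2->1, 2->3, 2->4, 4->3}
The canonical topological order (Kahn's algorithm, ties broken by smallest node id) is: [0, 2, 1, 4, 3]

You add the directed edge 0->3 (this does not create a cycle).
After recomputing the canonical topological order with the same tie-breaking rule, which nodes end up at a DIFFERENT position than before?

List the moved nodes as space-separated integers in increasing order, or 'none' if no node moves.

Old toposort: [0, 2, 1, 4, 3]
Added edge 0->3
Recompute Kahn (smallest-id tiebreak):
  initial in-degrees: [0, 2, 0, 4, 3]
  ready (indeg=0): [0, 2]
  pop 0: indeg[1]->1; indeg[3]->3; indeg[4]->2 | ready=[2] | order so far=[0]
  pop 2: indeg[1]->0; indeg[3]->2; indeg[4]->1 | ready=[1] | order so far=[0, 2]
  pop 1: indeg[3]->1; indeg[4]->0 | ready=[4] | order so far=[0, 2, 1]
  pop 4: indeg[3]->0 | ready=[3] | order so far=[0, 2, 1, 4]
  pop 3: no out-edges | ready=[] | order so far=[0, 2, 1, 4, 3]
New canonical toposort: [0, 2, 1, 4, 3]
Compare positions:
  Node 0: index 0 -> 0 (same)
  Node 1: index 2 -> 2 (same)
  Node 2: index 1 -> 1 (same)
  Node 3: index 4 -> 4 (same)
  Node 4: index 3 -> 3 (same)
Nodes that changed position: none

Answer: none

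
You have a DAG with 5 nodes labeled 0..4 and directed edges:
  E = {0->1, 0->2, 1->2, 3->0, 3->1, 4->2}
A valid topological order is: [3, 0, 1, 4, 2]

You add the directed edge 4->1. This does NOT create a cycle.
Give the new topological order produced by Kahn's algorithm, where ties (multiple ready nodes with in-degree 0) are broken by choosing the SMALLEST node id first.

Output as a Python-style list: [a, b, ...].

Answer: [3, 0, 4, 1, 2]

Derivation:
Old toposort: [3, 0, 1, 4, 2]
Added edge: 4->1
Position of 4 (3) > position of 1 (2). Must reorder: 4 must now come before 1.
Run Kahn's algorithm (break ties by smallest node id):
  initial in-degrees: [1, 3, 3, 0, 0]
  ready (indeg=0): [3, 4]
  pop 3: indeg[0]->0; indeg[1]->2 | ready=[0, 4] | order so far=[3]
  pop 0: indeg[1]->1; indeg[2]->2 | ready=[4] | order so far=[3, 0]
  pop 4: indeg[1]->0; indeg[2]->1 | ready=[1] | order so far=[3, 0, 4]
  pop 1: indeg[2]->0 | ready=[2] | order so far=[3, 0, 4, 1]
  pop 2: no out-edges | ready=[] | order so far=[3, 0, 4, 1, 2]
  Result: [3, 0, 4, 1, 2]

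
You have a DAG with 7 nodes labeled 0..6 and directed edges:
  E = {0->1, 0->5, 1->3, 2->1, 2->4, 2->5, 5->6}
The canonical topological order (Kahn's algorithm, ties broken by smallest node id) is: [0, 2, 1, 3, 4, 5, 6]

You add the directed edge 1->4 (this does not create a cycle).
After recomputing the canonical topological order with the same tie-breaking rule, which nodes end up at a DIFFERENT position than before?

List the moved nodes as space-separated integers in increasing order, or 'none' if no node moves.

Old toposort: [0, 2, 1, 3, 4, 5, 6]
Added edge 1->4
Recompute Kahn (smallest-id tiebreak):
  initial in-degrees: [0, 2, 0, 1, 2, 2, 1]
  ready (indeg=0): [0, 2]
  pop 0: indeg[1]->1; indeg[5]->1 | ready=[2] | order so far=[0]
  pop 2: indeg[1]->0; indeg[4]->1; indeg[5]->0 | ready=[1, 5] | order so far=[0, 2]
  pop 1: indeg[3]->0; indeg[4]->0 | ready=[3, 4, 5] | order so far=[0, 2, 1]
  pop 3: no out-edges | ready=[4, 5] | order so far=[0, 2, 1, 3]
  pop 4: no out-edges | ready=[5] | order so far=[0, 2, 1, 3, 4]
  pop 5: indeg[6]->0 | ready=[6] | order so far=[0, 2, 1, 3, 4, 5]
  pop 6: no out-edges | ready=[] | order so far=[0, 2, 1, 3, 4, 5, 6]
New canonical toposort: [0, 2, 1, 3, 4, 5, 6]
Compare positions:
  Node 0: index 0 -> 0 (same)
  Node 1: index 2 -> 2 (same)
  Node 2: index 1 -> 1 (same)
  Node 3: index 3 -> 3 (same)
  Node 4: index 4 -> 4 (same)
  Node 5: index 5 -> 5 (same)
  Node 6: index 6 -> 6 (same)
Nodes that changed position: none

Answer: none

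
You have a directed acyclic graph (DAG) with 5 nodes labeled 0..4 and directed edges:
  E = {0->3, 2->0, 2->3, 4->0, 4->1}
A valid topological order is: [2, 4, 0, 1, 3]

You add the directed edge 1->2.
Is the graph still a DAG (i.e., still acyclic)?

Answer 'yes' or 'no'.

Answer: yes

Derivation:
Given toposort: [2, 4, 0, 1, 3]
Position of 1: index 3; position of 2: index 0
New edge 1->2: backward (u after v in old order)
Backward edge: old toposort is now invalid. Check if this creates a cycle.
Does 2 already reach 1? Reachable from 2: [0, 2, 3]. NO -> still a DAG (reorder needed).
Still a DAG? yes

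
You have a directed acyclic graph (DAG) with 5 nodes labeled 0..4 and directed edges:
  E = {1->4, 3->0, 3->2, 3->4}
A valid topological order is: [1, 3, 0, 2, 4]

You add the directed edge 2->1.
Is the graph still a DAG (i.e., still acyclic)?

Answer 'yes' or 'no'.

Given toposort: [1, 3, 0, 2, 4]
Position of 2: index 3; position of 1: index 0
New edge 2->1: backward (u after v in old order)
Backward edge: old toposort is now invalid. Check if this creates a cycle.
Does 1 already reach 2? Reachable from 1: [1, 4]. NO -> still a DAG (reorder needed).
Still a DAG? yes

Answer: yes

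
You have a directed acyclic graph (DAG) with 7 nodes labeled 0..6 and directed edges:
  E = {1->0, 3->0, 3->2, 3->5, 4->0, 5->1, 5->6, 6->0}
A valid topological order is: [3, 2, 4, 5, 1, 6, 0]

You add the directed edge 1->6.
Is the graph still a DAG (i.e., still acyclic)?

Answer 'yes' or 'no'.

Answer: yes

Derivation:
Given toposort: [3, 2, 4, 5, 1, 6, 0]
Position of 1: index 4; position of 6: index 5
New edge 1->6: forward
Forward edge: respects the existing order. Still a DAG, same toposort still valid.
Still a DAG? yes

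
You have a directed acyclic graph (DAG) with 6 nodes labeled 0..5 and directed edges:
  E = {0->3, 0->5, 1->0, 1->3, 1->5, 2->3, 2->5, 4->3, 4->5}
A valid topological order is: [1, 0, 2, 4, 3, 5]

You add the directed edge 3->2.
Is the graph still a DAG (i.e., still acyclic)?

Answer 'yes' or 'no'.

Given toposort: [1, 0, 2, 4, 3, 5]
Position of 3: index 4; position of 2: index 2
New edge 3->2: backward (u after v in old order)
Backward edge: old toposort is now invalid. Check if this creates a cycle.
Does 2 already reach 3? Reachable from 2: [2, 3, 5]. YES -> cycle!
Still a DAG? no

Answer: no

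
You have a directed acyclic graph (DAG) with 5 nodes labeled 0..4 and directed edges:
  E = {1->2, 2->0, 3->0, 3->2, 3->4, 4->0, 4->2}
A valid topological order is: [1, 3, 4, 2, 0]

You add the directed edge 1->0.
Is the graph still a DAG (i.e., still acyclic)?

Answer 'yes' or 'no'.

Given toposort: [1, 3, 4, 2, 0]
Position of 1: index 0; position of 0: index 4
New edge 1->0: forward
Forward edge: respects the existing order. Still a DAG, same toposort still valid.
Still a DAG? yes

Answer: yes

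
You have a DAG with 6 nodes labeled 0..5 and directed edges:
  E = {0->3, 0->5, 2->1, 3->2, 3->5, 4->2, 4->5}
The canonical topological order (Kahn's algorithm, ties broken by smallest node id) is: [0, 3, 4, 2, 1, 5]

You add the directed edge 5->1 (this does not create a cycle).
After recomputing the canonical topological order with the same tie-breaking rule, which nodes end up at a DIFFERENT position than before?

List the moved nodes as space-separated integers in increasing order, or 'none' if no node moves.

Answer: 1 5

Derivation:
Old toposort: [0, 3, 4, 2, 1, 5]
Added edge 5->1
Recompute Kahn (smallest-id tiebreak):
  initial in-degrees: [0, 2, 2, 1, 0, 3]
  ready (indeg=0): [0, 4]
  pop 0: indeg[3]->0; indeg[5]->2 | ready=[3, 4] | order so far=[0]
  pop 3: indeg[2]->1; indeg[5]->1 | ready=[4] | order so far=[0, 3]
  pop 4: indeg[2]->0; indeg[5]->0 | ready=[2, 5] | order so far=[0, 3, 4]
  pop 2: indeg[1]->1 | ready=[5] | order so far=[0, 3, 4, 2]
  pop 5: indeg[1]->0 | ready=[1] | order so far=[0, 3, 4, 2, 5]
  pop 1: no out-edges | ready=[] | order so far=[0, 3, 4, 2, 5, 1]
New canonical toposort: [0, 3, 4, 2, 5, 1]
Compare positions:
  Node 0: index 0 -> 0 (same)
  Node 1: index 4 -> 5 (moved)
  Node 2: index 3 -> 3 (same)
  Node 3: index 1 -> 1 (same)
  Node 4: index 2 -> 2 (same)
  Node 5: index 5 -> 4 (moved)
Nodes that changed position: 1 5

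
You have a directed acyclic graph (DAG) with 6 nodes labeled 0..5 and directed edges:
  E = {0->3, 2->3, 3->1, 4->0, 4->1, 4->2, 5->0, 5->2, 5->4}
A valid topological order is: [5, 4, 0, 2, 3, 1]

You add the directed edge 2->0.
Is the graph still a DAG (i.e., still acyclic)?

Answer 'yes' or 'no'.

Answer: yes

Derivation:
Given toposort: [5, 4, 0, 2, 3, 1]
Position of 2: index 3; position of 0: index 2
New edge 2->0: backward (u after v in old order)
Backward edge: old toposort is now invalid. Check if this creates a cycle.
Does 0 already reach 2? Reachable from 0: [0, 1, 3]. NO -> still a DAG (reorder needed).
Still a DAG? yes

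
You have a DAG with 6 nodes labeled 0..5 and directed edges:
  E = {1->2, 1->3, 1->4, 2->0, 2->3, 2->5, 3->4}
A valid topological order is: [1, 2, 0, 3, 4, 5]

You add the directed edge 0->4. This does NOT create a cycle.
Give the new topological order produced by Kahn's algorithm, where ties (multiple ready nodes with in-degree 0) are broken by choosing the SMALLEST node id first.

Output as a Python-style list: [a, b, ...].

Old toposort: [1, 2, 0, 3, 4, 5]
Added edge: 0->4
Position of 0 (2) < position of 4 (4). Old order still valid.
Run Kahn's algorithm (break ties by smallest node id):
  initial in-degrees: [1, 0, 1, 2, 3, 1]
  ready (indeg=0): [1]
  pop 1: indeg[2]->0; indeg[3]->1; indeg[4]->2 | ready=[2] | order so far=[1]
  pop 2: indeg[0]->0; indeg[3]->0; indeg[5]->0 | ready=[0, 3, 5] | order so far=[1, 2]
  pop 0: indeg[4]->1 | ready=[3, 5] | order so far=[1, 2, 0]
  pop 3: indeg[4]->0 | ready=[4, 5] | order so far=[1, 2, 0, 3]
  pop 4: no out-edges | ready=[5] | order so far=[1, 2, 0, 3, 4]
  pop 5: no out-edges | ready=[] | order so far=[1, 2, 0, 3, 4, 5]
  Result: [1, 2, 0, 3, 4, 5]

Answer: [1, 2, 0, 3, 4, 5]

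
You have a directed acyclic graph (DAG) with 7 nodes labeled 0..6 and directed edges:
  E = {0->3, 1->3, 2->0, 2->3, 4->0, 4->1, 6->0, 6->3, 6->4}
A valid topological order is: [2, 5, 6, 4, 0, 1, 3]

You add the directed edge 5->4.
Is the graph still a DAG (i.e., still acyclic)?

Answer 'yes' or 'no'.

Given toposort: [2, 5, 6, 4, 0, 1, 3]
Position of 5: index 1; position of 4: index 3
New edge 5->4: forward
Forward edge: respects the existing order. Still a DAG, same toposort still valid.
Still a DAG? yes

Answer: yes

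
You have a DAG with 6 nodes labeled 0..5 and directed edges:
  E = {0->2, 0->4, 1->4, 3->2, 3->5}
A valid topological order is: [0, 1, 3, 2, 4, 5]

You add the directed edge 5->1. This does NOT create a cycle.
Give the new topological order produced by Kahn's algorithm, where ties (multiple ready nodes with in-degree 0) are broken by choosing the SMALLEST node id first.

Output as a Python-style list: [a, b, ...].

Answer: [0, 3, 2, 5, 1, 4]

Derivation:
Old toposort: [0, 1, 3, 2, 4, 5]
Added edge: 5->1
Position of 5 (5) > position of 1 (1). Must reorder: 5 must now come before 1.
Run Kahn's algorithm (break ties by smallest node id):
  initial in-degrees: [0, 1, 2, 0, 2, 1]
  ready (indeg=0): [0, 3]
  pop 0: indeg[2]->1; indeg[4]->1 | ready=[3] | order so far=[0]
  pop 3: indeg[2]->0; indeg[5]->0 | ready=[2, 5] | order so far=[0, 3]
  pop 2: no out-edges | ready=[5] | order so far=[0, 3, 2]
  pop 5: indeg[1]->0 | ready=[1] | order so far=[0, 3, 2, 5]
  pop 1: indeg[4]->0 | ready=[4] | order so far=[0, 3, 2, 5, 1]
  pop 4: no out-edges | ready=[] | order so far=[0, 3, 2, 5, 1, 4]
  Result: [0, 3, 2, 5, 1, 4]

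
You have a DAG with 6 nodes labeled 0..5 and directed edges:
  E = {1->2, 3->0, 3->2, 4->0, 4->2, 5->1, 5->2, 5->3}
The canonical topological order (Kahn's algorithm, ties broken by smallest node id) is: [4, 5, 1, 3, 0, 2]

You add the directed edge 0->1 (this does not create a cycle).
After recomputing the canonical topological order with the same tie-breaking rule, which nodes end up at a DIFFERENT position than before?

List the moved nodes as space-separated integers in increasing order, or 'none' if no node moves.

Old toposort: [4, 5, 1, 3, 0, 2]
Added edge 0->1
Recompute Kahn (smallest-id tiebreak):
  initial in-degrees: [2, 2, 4, 1, 0, 0]
  ready (indeg=0): [4, 5]
  pop 4: indeg[0]->1; indeg[2]->3 | ready=[5] | order so far=[4]
  pop 5: indeg[1]->1; indeg[2]->2; indeg[3]->0 | ready=[3] | order so far=[4, 5]
  pop 3: indeg[0]->0; indeg[2]->1 | ready=[0] | order so far=[4, 5, 3]
  pop 0: indeg[1]->0 | ready=[1] | order so far=[4, 5, 3, 0]
  pop 1: indeg[2]->0 | ready=[2] | order so far=[4, 5, 3, 0, 1]
  pop 2: no out-edges | ready=[] | order so far=[4, 5, 3, 0, 1, 2]
New canonical toposort: [4, 5, 3, 0, 1, 2]
Compare positions:
  Node 0: index 4 -> 3 (moved)
  Node 1: index 2 -> 4 (moved)
  Node 2: index 5 -> 5 (same)
  Node 3: index 3 -> 2 (moved)
  Node 4: index 0 -> 0 (same)
  Node 5: index 1 -> 1 (same)
Nodes that changed position: 0 1 3

Answer: 0 1 3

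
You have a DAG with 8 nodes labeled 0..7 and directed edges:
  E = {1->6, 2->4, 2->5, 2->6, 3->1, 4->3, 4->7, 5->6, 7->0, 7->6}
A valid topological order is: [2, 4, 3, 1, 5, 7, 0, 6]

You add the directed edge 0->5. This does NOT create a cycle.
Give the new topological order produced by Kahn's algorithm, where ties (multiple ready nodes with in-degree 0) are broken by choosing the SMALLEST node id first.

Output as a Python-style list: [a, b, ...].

Old toposort: [2, 4, 3, 1, 5, 7, 0, 6]
Added edge: 0->5
Position of 0 (6) > position of 5 (4). Must reorder: 0 must now come before 5.
Run Kahn's algorithm (break ties by smallest node id):
  initial in-degrees: [1, 1, 0, 1, 1, 2, 4, 1]
  ready (indeg=0): [2]
  pop 2: indeg[4]->0; indeg[5]->1; indeg[6]->3 | ready=[4] | order so far=[2]
  pop 4: indeg[3]->0; indeg[7]->0 | ready=[3, 7] | order so far=[2, 4]
  pop 3: indeg[1]->0 | ready=[1, 7] | order so far=[2, 4, 3]
  pop 1: indeg[6]->2 | ready=[7] | order so far=[2, 4, 3, 1]
  pop 7: indeg[0]->0; indeg[6]->1 | ready=[0] | order so far=[2, 4, 3, 1, 7]
  pop 0: indeg[5]->0 | ready=[5] | order so far=[2, 4, 3, 1, 7, 0]
  pop 5: indeg[6]->0 | ready=[6] | order so far=[2, 4, 3, 1, 7, 0, 5]
  pop 6: no out-edges | ready=[] | order so far=[2, 4, 3, 1, 7, 0, 5, 6]
  Result: [2, 4, 3, 1, 7, 0, 5, 6]

Answer: [2, 4, 3, 1, 7, 0, 5, 6]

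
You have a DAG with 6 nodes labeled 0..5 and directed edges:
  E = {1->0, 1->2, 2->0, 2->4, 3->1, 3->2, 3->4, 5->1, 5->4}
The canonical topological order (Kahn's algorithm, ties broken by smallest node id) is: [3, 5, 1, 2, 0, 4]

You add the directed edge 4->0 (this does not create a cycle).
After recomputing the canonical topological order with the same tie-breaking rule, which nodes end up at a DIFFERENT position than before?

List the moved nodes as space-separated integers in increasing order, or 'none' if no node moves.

Answer: 0 4

Derivation:
Old toposort: [3, 5, 1, 2, 0, 4]
Added edge 4->0
Recompute Kahn (smallest-id tiebreak):
  initial in-degrees: [3, 2, 2, 0, 3, 0]
  ready (indeg=0): [3, 5]
  pop 3: indeg[1]->1; indeg[2]->1; indeg[4]->2 | ready=[5] | order so far=[3]
  pop 5: indeg[1]->0; indeg[4]->1 | ready=[1] | order so far=[3, 5]
  pop 1: indeg[0]->2; indeg[2]->0 | ready=[2] | order so far=[3, 5, 1]
  pop 2: indeg[0]->1; indeg[4]->0 | ready=[4] | order so far=[3, 5, 1, 2]
  pop 4: indeg[0]->0 | ready=[0] | order so far=[3, 5, 1, 2, 4]
  pop 0: no out-edges | ready=[] | order so far=[3, 5, 1, 2, 4, 0]
New canonical toposort: [3, 5, 1, 2, 4, 0]
Compare positions:
  Node 0: index 4 -> 5 (moved)
  Node 1: index 2 -> 2 (same)
  Node 2: index 3 -> 3 (same)
  Node 3: index 0 -> 0 (same)
  Node 4: index 5 -> 4 (moved)
  Node 5: index 1 -> 1 (same)
Nodes that changed position: 0 4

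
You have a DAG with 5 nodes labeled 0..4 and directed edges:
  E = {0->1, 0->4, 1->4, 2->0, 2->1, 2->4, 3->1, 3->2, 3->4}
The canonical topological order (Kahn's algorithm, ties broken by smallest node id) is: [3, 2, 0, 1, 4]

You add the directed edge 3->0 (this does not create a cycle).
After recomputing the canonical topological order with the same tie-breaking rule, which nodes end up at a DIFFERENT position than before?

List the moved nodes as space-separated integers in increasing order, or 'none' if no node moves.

Old toposort: [3, 2, 0, 1, 4]
Added edge 3->0
Recompute Kahn (smallest-id tiebreak):
  initial in-degrees: [2, 3, 1, 0, 4]
  ready (indeg=0): [3]
  pop 3: indeg[0]->1; indeg[1]->2; indeg[2]->0; indeg[4]->3 | ready=[2] | order so far=[3]
  pop 2: indeg[0]->0; indeg[1]->1; indeg[4]->2 | ready=[0] | order so far=[3, 2]
  pop 0: indeg[1]->0; indeg[4]->1 | ready=[1] | order so far=[3, 2, 0]
  pop 1: indeg[4]->0 | ready=[4] | order so far=[3, 2, 0, 1]
  pop 4: no out-edges | ready=[] | order so far=[3, 2, 0, 1, 4]
New canonical toposort: [3, 2, 0, 1, 4]
Compare positions:
  Node 0: index 2 -> 2 (same)
  Node 1: index 3 -> 3 (same)
  Node 2: index 1 -> 1 (same)
  Node 3: index 0 -> 0 (same)
  Node 4: index 4 -> 4 (same)
Nodes that changed position: none

Answer: none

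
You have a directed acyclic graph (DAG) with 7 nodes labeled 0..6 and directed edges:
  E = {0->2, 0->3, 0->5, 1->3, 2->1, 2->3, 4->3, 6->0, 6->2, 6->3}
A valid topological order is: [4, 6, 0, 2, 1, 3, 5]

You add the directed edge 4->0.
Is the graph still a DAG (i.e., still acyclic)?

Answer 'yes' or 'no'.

Answer: yes

Derivation:
Given toposort: [4, 6, 0, 2, 1, 3, 5]
Position of 4: index 0; position of 0: index 2
New edge 4->0: forward
Forward edge: respects the existing order. Still a DAG, same toposort still valid.
Still a DAG? yes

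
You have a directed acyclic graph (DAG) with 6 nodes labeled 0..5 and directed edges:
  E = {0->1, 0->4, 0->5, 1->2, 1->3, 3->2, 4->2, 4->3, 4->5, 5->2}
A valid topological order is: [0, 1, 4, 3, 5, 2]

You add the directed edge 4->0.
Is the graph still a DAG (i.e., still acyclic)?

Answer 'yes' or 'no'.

Given toposort: [0, 1, 4, 3, 5, 2]
Position of 4: index 2; position of 0: index 0
New edge 4->0: backward (u after v in old order)
Backward edge: old toposort is now invalid. Check if this creates a cycle.
Does 0 already reach 4? Reachable from 0: [0, 1, 2, 3, 4, 5]. YES -> cycle!
Still a DAG? no

Answer: no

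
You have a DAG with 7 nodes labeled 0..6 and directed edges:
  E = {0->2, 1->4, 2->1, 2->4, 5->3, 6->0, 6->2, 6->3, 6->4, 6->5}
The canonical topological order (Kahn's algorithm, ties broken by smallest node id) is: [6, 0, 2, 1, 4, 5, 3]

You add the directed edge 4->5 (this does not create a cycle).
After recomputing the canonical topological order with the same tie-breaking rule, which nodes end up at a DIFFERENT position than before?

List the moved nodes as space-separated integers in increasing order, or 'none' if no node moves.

Old toposort: [6, 0, 2, 1, 4, 5, 3]
Added edge 4->5
Recompute Kahn (smallest-id tiebreak):
  initial in-degrees: [1, 1, 2, 2, 3, 2, 0]
  ready (indeg=0): [6]
  pop 6: indeg[0]->0; indeg[2]->1; indeg[3]->1; indeg[4]->2; indeg[5]->1 | ready=[0] | order so far=[6]
  pop 0: indeg[2]->0 | ready=[2] | order so far=[6, 0]
  pop 2: indeg[1]->0; indeg[4]->1 | ready=[1] | order so far=[6, 0, 2]
  pop 1: indeg[4]->0 | ready=[4] | order so far=[6, 0, 2, 1]
  pop 4: indeg[5]->0 | ready=[5] | order so far=[6, 0, 2, 1, 4]
  pop 5: indeg[3]->0 | ready=[3] | order so far=[6, 0, 2, 1, 4, 5]
  pop 3: no out-edges | ready=[] | order so far=[6, 0, 2, 1, 4, 5, 3]
New canonical toposort: [6, 0, 2, 1, 4, 5, 3]
Compare positions:
  Node 0: index 1 -> 1 (same)
  Node 1: index 3 -> 3 (same)
  Node 2: index 2 -> 2 (same)
  Node 3: index 6 -> 6 (same)
  Node 4: index 4 -> 4 (same)
  Node 5: index 5 -> 5 (same)
  Node 6: index 0 -> 0 (same)
Nodes that changed position: none

Answer: none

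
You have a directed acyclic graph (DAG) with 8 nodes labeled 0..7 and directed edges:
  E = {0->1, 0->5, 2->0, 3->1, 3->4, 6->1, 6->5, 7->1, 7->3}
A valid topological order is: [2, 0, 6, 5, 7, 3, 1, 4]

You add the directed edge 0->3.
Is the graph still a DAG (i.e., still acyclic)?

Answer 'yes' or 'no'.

Answer: yes

Derivation:
Given toposort: [2, 0, 6, 5, 7, 3, 1, 4]
Position of 0: index 1; position of 3: index 5
New edge 0->3: forward
Forward edge: respects the existing order. Still a DAG, same toposort still valid.
Still a DAG? yes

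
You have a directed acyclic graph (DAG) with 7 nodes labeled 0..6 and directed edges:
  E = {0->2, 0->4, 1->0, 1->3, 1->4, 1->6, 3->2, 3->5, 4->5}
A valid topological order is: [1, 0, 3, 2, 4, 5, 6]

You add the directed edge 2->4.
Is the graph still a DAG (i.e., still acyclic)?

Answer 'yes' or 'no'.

Given toposort: [1, 0, 3, 2, 4, 5, 6]
Position of 2: index 3; position of 4: index 4
New edge 2->4: forward
Forward edge: respects the existing order. Still a DAG, same toposort still valid.
Still a DAG? yes

Answer: yes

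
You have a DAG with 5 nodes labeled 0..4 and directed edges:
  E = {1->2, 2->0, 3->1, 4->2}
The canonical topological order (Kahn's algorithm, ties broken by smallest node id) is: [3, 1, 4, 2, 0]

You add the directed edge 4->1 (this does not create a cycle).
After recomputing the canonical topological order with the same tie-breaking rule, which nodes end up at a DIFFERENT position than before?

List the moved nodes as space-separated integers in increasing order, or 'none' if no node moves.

Old toposort: [3, 1, 4, 2, 0]
Added edge 4->1
Recompute Kahn (smallest-id tiebreak):
  initial in-degrees: [1, 2, 2, 0, 0]
  ready (indeg=0): [3, 4]
  pop 3: indeg[1]->1 | ready=[4] | order so far=[3]
  pop 4: indeg[1]->0; indeg[2]->1 | ready=[1] | order so far=[3, 4]
  pop 1: indeg[2]->0 | ready=[2] | order so far=[3, 4, 1]
  pop 2: indeg[0]->0 | ready=[0] | order so far=[3, 4, 1, 2]
  pop 0: no out-edges | ready=[] | order so far=[3, 4, 1, 2, 0]
New canonical toposort: [3, 4, 1, 2, 0]
Compare positions:
  Node 0: index 4 -> 4 (same)
  Node 1: index 1 -> 2 (moved)
  Node 2: index 3 -> 3 (same)
  Node 3: index 0 -> 0 (same)
  Node 4: index 2 -> 1 (moved)
Nodes that changed position: 1 4

Answer: 1 4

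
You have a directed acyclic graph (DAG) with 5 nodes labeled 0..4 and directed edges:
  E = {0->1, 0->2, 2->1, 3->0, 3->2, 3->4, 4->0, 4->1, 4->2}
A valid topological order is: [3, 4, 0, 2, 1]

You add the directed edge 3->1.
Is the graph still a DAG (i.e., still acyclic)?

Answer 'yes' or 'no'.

Given toposort: [3, 4, 0, 2, 1]
Position of 3: index 0; position of 1: index 4
New edge 3->1: forward
Forward edge: respects the existing order. Still a DAG, same toposort still valid.
Still a DAG? yes

Answer: yes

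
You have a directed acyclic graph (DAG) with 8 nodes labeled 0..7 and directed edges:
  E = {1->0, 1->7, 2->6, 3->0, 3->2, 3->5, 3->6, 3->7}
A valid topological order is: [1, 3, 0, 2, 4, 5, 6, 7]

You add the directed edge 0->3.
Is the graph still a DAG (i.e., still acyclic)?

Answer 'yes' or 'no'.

Given toposort: [1, 3, 0, 2, 4, 5, 6, 7]
Position of 0: index 2; position of 3: index 1
New edge 0->3: backward (u after v in old order)
Backward edge: old toposort is now invalid. Check if this creates a cycle.
Does 3 already reach 0? Reachable from 3: [0, 2, 3, 5, 6, 7]. YES -> cycle!
Still a DAG? no

Answer: no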